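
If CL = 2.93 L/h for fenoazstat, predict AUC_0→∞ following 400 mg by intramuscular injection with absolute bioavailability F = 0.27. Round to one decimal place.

AUC = 36.9 mg/L·h

AUC_0→∞ = F × Dose / CL
        = 0.27 × 400 / 2.93 = 36.8601 mg/L·h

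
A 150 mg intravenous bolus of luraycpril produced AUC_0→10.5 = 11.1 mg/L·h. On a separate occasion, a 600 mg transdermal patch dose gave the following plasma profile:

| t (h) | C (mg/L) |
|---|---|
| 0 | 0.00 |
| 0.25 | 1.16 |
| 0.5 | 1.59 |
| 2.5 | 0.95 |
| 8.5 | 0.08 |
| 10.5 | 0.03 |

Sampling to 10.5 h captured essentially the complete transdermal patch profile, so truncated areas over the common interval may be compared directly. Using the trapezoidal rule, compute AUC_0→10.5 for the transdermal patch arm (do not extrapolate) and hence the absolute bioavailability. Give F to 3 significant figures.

F = 0.140

Trapezoidal AUC_0→10.5 (transdermal patch):
  [0→0.25]: (0.00+1.16)/2 × 0.25 = 0.145
  [0.25→0.5]: (1.16+1.59)/2 × 0.25 = 0.34375
  [0.5→2.5]: (1.59+0.95)/2 × 2 = 2.54
  [2.5→8.5]: (0.95+0.08)/2 × 6 = 3.09
  [8.5→10.5]: (0.08+0.03)/2 × 2 = 0.11
  Sum = 6.22875 mg/L·h
F = (AUC_ev/D_ev)/(AUC_iv/D_iv) = (6.22875/600)/(11.1/150) = 0.01038125/0.074 = 0.1403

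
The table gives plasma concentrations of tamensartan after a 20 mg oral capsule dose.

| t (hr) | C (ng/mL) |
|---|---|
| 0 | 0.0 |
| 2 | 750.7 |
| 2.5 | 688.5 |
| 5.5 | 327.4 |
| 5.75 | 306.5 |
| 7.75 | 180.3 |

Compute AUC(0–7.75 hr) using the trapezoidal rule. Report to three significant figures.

Trapezoidal AUC_0→7.75:
  [0→2]: (0.0+750.7)/2 × 2 = 750.7
  [2→2.5]: (750.7+688.5)/2 × 0.5 = 359.8
  [2.5→5.5]: (688.5+327.4)/2 × 3 = 1523.85
  [5.5→5.75]: (327.4+306.5)/2 × 0.25 = 79.2375
  [5.75→7.75]: (306.5+180.3)/2 × 2 = 486.8
  Sum = 3200.3875 ng/mL·hr

AUC = 3200 ng/mL·hr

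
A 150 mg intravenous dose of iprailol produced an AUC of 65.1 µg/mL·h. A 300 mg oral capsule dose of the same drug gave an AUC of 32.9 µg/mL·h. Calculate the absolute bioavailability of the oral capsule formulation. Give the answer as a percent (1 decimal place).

F = (AUC_ev / D_ev) / (AUC_iv / D_iv)
  = (32.9/300) / (65.1/150)
  = 0.109667 / 0.434 = 0.2527
  = 25.27%

F = 25.3%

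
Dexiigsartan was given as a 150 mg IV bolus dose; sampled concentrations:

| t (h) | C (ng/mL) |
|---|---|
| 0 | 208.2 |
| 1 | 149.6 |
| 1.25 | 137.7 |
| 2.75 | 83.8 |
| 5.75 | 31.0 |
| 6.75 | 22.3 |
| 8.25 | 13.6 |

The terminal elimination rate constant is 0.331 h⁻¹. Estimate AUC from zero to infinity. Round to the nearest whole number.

Trapezoidal AUC_0→8.25:
  [0→1]: (208.2+149.6)/2 × 1 = 178.9
  [1→1.25]: (149.6+137.7)/2 × 0.25 = 35.9125
  [1.25→2.75]: (137.7+83.8)/2 × 1.5 = 166.125
  [2.75→5.75]: (83.8+31.0)/2 × 3 = 172.2
  [5.75→6.75]: (31.0+22.3)/2 × 1 = 26.65
  [6.75→8.25]: (22.3+13.6)/2 × 1.5 = 26.925
  Sum = 606.7125 ng/mL·h
Extrapolated tail: C_last / k_e = 13.6 / 0.331 = 41.088
AUC_0→∞ = 606.7125 + 41.088 = 647.8005 ng/mL·h

AUC = 648 ng/mL·h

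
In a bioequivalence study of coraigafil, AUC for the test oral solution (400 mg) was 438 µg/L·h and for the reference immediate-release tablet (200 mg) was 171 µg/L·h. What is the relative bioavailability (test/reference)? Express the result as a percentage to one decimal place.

F_rel = (AUC_test/D_test) / (AUC_ref/D_ref)
      = (438/400) / (171/200)
      = 1.095 / 0.855 = 1.2807 = 128.07%

F_rel = 128.1%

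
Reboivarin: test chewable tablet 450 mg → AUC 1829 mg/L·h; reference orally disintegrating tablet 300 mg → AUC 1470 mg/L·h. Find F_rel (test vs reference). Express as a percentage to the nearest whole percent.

F_rel = 83%

F_rel = (AUC_test/D_test) / (AUC_ref/D_ref)
      = (1829/450) / (1470/300)
      = 4.06444 / 4.9 = 0.8295 = 82.95%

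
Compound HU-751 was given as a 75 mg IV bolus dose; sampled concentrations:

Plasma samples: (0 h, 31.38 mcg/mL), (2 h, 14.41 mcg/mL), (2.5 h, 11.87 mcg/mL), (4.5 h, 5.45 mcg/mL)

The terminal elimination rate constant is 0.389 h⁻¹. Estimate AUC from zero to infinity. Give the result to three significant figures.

AUC = 83.7 mcg/mL·h

Trapezoidal AUC_0→4.5:
  [0→2]: (31.38+14.41)/2 × 2 = 45.79
  [2→2.5]: (14.41+11.87)/2 × 0.5 = 6.57
  [2.5→4.5]: (11.87+5.45)/2 × 2 = 17.32
  Sum = 69.68 mcg/mL·h
Extrapolated tail: C_last / k_e = 5.45 / 0.389 = 14.010
AUC_0→∞ = 69.68 + 14.010 = 83.69 mcg/mL·h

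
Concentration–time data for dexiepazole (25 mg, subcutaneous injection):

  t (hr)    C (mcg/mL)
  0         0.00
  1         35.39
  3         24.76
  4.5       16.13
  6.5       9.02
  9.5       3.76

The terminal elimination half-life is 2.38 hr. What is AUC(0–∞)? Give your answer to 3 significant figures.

Trapezoidal AUC_0→9.5:
  [0→1]: (0.00+35.39)/2 × 1 = 17.695
  [1→3]: (35.39+24.76)/2 × 2 = 60.15
  [3→4.5]: (24.76+16.13)/2 × 1.5 = 30.6675
  [4.5→6.5]: (16.13+9.02)/2 × 2 = 25.15
  [6.5→9.5]: (9.02+3.76)/2 × 3 = 19.17
  Sum = 152.8325 mcg/mL·hr
k_e = ln2 / t½ = 0.693147 / 2.38 = 0.2912 hr^-1
Extrapolated tail: C_last / k_e = 3.76 / 0.2912 = 12.912
AUC_0→∞ = 152.8325 + 12.912 = 165.7445 mcg/mL·hr

AUC = 166 mcg/mL·hr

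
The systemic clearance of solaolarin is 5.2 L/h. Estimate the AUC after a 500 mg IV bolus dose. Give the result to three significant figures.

AUC_0→∞ = Dose_iv / CL
        = 500 / 5.2 = 96.1538 mg/L·h

AUC = 96.2 mg/L·h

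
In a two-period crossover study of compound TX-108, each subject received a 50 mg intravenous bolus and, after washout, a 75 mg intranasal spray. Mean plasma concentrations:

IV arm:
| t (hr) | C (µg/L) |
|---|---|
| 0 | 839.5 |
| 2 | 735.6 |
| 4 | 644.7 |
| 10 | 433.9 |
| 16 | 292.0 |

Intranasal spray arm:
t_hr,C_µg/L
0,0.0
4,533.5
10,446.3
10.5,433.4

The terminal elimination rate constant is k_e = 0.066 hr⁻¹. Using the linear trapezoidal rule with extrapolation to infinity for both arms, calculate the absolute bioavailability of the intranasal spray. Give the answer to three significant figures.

F = 0.562

Trapezoidal AUC_0→16 (IV):
  [0→2]: (839.5+735.6)/2 × 2 = 1575.1
  [2→4]: (735.6+644.7)/2 × 2 = 1380.3
  [4→10]: (644.7+433.9)/2 × 6 = 3235.8
  [10→16]: (433.9+292.0)/2 × 6 = 2177.7
  Sum = 8368.9 µg/L·hr
IV tail: 292.0/0.066 = 4424.242; AUC_iv,0→∞ = 8368.9 + 4424.242 = 12793.142 µg/L·hr
Trapezoidal AUC_0→10.5 (intranasal spray):
  [0→4]: (0.0+533.5)/2 × 4 = 1067.0
  [4→10]: (533.5+446.3)/2 × 6 = 2939.4
  [10→10.5]: (446.3+433.4)/2 × 0.5 = 219.925
  Sum = 4226.325 µg/L·hr
intranasal spray tail: 433.4/0.066 = 6566.667; AUC_ev,0→∞ = 4226.325 + 6566.667 = 10792.992 µg/L·hr
F = (AUC_ev/D_ev)/(AUC_iv/D_iv) = (10792.992/75)/(12793.142/50) = 143.90656/255.86284 = 0.5624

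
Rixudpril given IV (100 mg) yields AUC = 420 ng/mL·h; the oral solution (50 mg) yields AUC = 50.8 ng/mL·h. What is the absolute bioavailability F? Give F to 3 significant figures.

F = 0.242

F = (AUC_ev / D_ev) / (AUC_iv / D_iv)
  = (50.8/50) / (420/100)
  = 1.016 / 4.2 = 0.2419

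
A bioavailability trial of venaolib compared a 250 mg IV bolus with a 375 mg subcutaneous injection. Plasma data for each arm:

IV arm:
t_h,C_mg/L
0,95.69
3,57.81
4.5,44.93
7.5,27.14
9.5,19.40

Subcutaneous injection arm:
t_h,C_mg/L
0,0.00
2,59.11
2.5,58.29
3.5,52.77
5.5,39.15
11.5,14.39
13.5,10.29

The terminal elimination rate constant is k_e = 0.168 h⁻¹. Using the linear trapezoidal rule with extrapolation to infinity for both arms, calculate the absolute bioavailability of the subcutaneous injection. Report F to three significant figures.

Trapezoidal AUC_0→9.5 (IV):
  [0→3]: (95.69+57.81)/2 × 3 = 230.25
  [3→4.5]: (57.81+44.93)/2 × 1.5 = 77.055
  [4.5→7.5]: (44.93+27.14)/2 × 3 = 108.105
  [7.5→9.5]: (27.14+19.40)/2 × 2 = 46.54
  Sum = 461.95 mg/L·h
IV tail: 19.40/0.168 = 115.476; AUC_iv,0→∞ = 461.95 + 115.476 = 577.426 mg/L·h
Trapezoidal AUC_0→13.5 (subcutaneous injection):
  [0→2]: (0.00+59.11)/2 × 2 = 59.11
  [2→2.5]: (59.11+58.29)/2 × 0.5 = 29.35
  [2.5→3.5]: (58.29+52.77)/2 × 1 = 55.53
  [3.5→5.5]: (52.77+39.15)/2 × 2 = 91.92
  [5.5→11.5]: (39.15+14.39)/2 × 6 = 160.62
  [11.5→13.5]: (14.39+10.29)/2 × 2 = 24.68
  Sum = 421.21 mg/L·h
subcutaneous injection tail: 10.29/0.168 = 61.250; AUC_ev,0→∞ = 421.21 + 61.250 = 482.46 mg/L·h
F = (AUC_ev/D_ev)/(AUC_iv/D_iv) = (482.46/375)/(577.426/250) = 1.28656/2.309704 = 0.5570

F = 0.557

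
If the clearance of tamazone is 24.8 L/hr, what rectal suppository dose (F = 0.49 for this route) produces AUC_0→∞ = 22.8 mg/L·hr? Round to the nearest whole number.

Dose = 1154 mg

Dose = CL × AUC_0→∞ / F
     = 24.8 × 22.8 / 0.49 = 1153.96 mg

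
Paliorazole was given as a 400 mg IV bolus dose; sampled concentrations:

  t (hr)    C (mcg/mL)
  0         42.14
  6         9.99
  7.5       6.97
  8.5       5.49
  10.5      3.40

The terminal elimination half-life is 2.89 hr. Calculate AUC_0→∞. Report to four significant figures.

AUC = 198.4 mcg/mL·hr

Trapezoidal AUC_0→10.5:
  [0→6]: (42.14+9.99)/2 × 6 = 156.39
  [6→7.5]: (9.99+6.97)/2 × 1.5 = 12.72
  [7.5→8.5]: (6.97+5.49)/2 × 1 = 6.23
  [8.5→10.5]: (5.49+3.40)/2 × 2 = 8.89
  Sum = 184.23 mcg/mL·hr
k_e = ln2 / t½ = 0.693147 / 2.89 = 0.2398 hr^-1
Extrapolated tail: C_last / k_e = 3.40 / 0.2398 = 14.178
AUC_0→∞ = 184.23 + 14.178 = 198.408 mcg/mL·hr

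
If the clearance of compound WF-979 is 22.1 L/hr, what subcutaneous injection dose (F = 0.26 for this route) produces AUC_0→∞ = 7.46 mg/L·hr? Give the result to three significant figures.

Dose = 634 mg

Dose = CL × AUC_0→∞ / F
     = 22.1 × 7.46 / 0.26 = 634.1 mg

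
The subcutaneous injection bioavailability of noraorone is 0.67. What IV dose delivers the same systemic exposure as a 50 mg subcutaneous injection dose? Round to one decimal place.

Systemic exposure from an extravascular dose = F × D_ev, so the equivalent IV dose is F × D_ev.
D_iv = F × D_ev = 0.67 × 50 = 33.5 mg

D_iv = 33.5 mg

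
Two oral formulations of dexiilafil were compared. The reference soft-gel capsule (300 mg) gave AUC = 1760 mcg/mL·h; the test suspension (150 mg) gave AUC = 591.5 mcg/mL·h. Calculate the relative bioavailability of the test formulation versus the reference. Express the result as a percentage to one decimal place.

F_rel = 67.2%

F_rel = (AUC_test/D_test) / (AUC_ref/D_ref)
      = (591.5/150) / (1760/300)
      = 3.94333 / 5.86667 = 0.6722 = 67.22%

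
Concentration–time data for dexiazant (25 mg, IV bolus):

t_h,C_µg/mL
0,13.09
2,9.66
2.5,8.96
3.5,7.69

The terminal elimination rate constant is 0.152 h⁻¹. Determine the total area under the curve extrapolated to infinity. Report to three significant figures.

Trapezoidal AUC_0→3.5:
  [0→2]: (13.09+9.66)/2 × 2 = 22.75
  [2→2.5]: (9.66+8.96)/2 × 0.5 = 4.655
  [2.5→3.5]: (8.96+7.69)/2 × 1 = 8.325
  Sum = 35.73 µg/mL·h
Extrapolated tail: C_last / k_e = 7.69 / 0.152 = 50.592
AUC_0→∞ = 35.73 + 50.592 = 86.322 µg/mL·h

AUC = 86.3 µg/mL·h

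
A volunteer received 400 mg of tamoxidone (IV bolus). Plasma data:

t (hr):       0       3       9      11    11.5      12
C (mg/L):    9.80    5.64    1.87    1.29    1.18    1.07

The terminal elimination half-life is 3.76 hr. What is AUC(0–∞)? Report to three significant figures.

Trapezoidal AUC_0→12:
  [0→3]: (9.80+5.64)/2 × 3 = 23.16
  [3→9]: (5.64+1.87)/2 × 6 = 22.53
  [9→11]: (1.87+1.29)/2 × 2 = 3.16
  [11→11.5]: (1.29+1.18)/2 × 0.5 = 0.6175
  [11.5→12]: (1.18+1.07)/2 × 0.5 = 0.5625
  Sum = 50.03 mg/L·hr
k_e = ln2 / t½ = 0.693147 / 3.76 = 0.1843 hr^-1
Extrapolated tail: C_last / k_e = 1.07 / 0.1843 = 5.806
AUC_0→∞ = 50.03 + 5.806 = 55.836 mg/L·hr

AUC = 55.8 mg/L·hr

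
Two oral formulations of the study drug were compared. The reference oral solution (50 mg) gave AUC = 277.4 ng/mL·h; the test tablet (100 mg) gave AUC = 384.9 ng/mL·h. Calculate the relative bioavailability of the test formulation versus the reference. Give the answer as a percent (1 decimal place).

F_rel = 69.4%

F_rel = (AUC_test/D_test) / (AUC_ref/D_ref)
      = (384.9/100) / (277.4/50)
      = 3.849 / 5.548 = 0.6938 = 69.38%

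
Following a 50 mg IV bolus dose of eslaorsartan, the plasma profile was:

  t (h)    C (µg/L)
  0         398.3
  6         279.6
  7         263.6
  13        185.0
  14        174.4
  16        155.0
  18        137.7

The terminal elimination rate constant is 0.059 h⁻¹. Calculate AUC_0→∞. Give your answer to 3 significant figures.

AUC = 6790 µg/L·h

Trapezoidal AUC_0→18:
  [0→6]: (398.3+279.6)/2 × 6 = 2033.7
  [6→7]: (279.6+263.6)/2 × 1 = 271.6
  [7→13]: (263.6+185.0)/2 × 6 = 1345.8
  [13→14]: (185.0+174.4)/2 × 1 = 179.7
  [14→16]: (174.4+155.0)/2 × 2 = 329.4
  [16→18]: (155.0+137.7)/2 × 2 = 292.7
  Sum = 4452.9 µg/L·h
Extrapolated tail: C_last / k_e = 137.7 / 0.059 = 2333.898
AUC_0→∞ = 4452.9 + 2333.898 = 6786.798 µg/L·h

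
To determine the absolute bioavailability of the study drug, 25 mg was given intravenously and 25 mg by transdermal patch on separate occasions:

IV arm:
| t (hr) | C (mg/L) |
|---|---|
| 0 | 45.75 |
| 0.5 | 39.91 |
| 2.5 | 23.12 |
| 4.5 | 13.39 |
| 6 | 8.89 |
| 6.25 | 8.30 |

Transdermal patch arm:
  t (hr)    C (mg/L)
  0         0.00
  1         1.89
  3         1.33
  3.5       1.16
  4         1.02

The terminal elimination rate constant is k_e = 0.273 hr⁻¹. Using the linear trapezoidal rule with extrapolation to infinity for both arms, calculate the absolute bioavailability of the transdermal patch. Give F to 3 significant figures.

Trapezoidal AUC_0→6.25 (IV):
  [0→0.5]: (45.75+39.91)/2 × 0.5 = 21.415
  [0.5→2.5]: (39.91+23.12)/2 × 2 = 63.03
  [2.5→4.5]: (23.12+13.39)/2 × 2 = 36.51
  [4.5→6]: (13.39+8.89)/2 × 1.5 = 16.71
  [6→6.25]: (8.89+8.30)/2 × 0.25 = 2.14875
  Sum = 139.81375 mg/L·hr
IV tail: 8.30/0.273 = 30.403; AUC_iv,0→∞ = 139.81375 + 30.403 = 170.21675 mg/L·hr
Trapezoidal AUC_0→4 (transdermal patch):
  [0→1]: (0.00+1.89)/2 × 1 = 0.945
  [1→3]: (1.89+1.33)/2 × 2 = 3.22
  [3→3.5]: (1.33+1.16)/2 × 0.5 = 0.6225
  [3.5→4]: (1.16+1.02)/2 × 0.5 = 0.545
  Sum = 5.3325 mg/L·hr
transdermal patch tail: 1.02/0.273 = 3.736; AUC_ev,0→∞ = 5.3325 + 3.736 = 9.0685 mg/L·hr
F = (AUC_ev/D_ev)/(AUC_iv/D_iv) = (9.0685/25)/(170.21675/25) = 0.36274/6.80867 = 0.0533

F = 0.0533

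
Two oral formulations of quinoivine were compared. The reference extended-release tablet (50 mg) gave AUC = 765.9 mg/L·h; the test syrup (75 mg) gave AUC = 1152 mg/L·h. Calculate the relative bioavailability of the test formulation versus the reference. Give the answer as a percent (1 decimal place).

F_rel = (AUC_test/D_test) / (AUC_ref/D_ref)
      = (1152/75) / (765.9/50)
      = 15.36 / 15.318 = 1.0027 = 100.27%

F_rel = 100.3%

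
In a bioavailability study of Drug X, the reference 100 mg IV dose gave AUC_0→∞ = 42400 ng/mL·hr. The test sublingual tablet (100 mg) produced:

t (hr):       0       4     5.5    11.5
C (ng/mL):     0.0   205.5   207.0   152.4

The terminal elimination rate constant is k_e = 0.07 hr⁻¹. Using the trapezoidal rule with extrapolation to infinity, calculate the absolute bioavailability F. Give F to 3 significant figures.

F = 0.0938

Trapezoidal AUC_0→11.5 (sublingual tablet):
  [0→4]: (0.0+205.5)/2 × 4 = 411.0
  [4→5.5]: (205.5+207.0)/2 × 1.5 = 309.375
  [5.5→11.5]: (207.0+152.4)/2 × 6 = 1078.2
  Sum = 1798.575 ng/mL·hr
Tail: C_last/k_e = 152.4/0.07 = 2177.143
AUC_0→∞ (sublingual tablet) = 1798.575 + 2177.143 = 3975.718 ng/mL·hr
F = (AUC_ev/D_ev)/(AUC_iv/D_iv) = (3975.718/100)/(42400/100) = 39.75718/424 = 0.0938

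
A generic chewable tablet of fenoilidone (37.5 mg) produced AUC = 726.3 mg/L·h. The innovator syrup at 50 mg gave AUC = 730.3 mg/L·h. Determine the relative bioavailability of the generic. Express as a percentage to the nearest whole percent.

F_rel = (AUC_test/D_test) / (AUC_ref/D_ref)
      = (726.3/37.5) / (730.3/50)
      = 19.368 / 14.606 = 1.3260 = 132.60%

F_rel = 133%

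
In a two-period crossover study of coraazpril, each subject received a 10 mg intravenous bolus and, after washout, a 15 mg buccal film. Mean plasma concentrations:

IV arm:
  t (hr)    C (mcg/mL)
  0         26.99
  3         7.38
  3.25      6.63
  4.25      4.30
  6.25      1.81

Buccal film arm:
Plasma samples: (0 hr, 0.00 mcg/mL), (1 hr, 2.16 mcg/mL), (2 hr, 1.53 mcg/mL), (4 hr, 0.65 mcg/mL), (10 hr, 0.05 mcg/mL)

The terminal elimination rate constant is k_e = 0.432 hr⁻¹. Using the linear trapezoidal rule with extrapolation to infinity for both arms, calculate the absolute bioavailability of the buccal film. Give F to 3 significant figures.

Trapezoidal AUC_0→6.25 (IV):
  [0→3]: (26.99+7.38)/2 × 3 = 51.555
  [3→3.25]: (7.38+6.63)/2 × 0.25 = 1.75125
  [3.25→4.25]: (6.63+4.30)/2 × 1 = 5.465
  [4.25→6.25]: (4.30+1.81)/2 × 2 = 6.11
  Sum = 64.88125 mcg/mL·hr
IV tail: 1.81/0.432 = 4.190; AUC_iv,0→∞ = 64.88125 + 4.190 = 69.07125 mcg/mL·hr
Trapezoidal AUC_0→10 (buccal film):
  [0→1]: (0.00+2.16)/2 × 1 = 1.08
  [1→2]: (2.16+1.53)/2 × 1 = 1.845
  [2→4]: (1.53+0.65)/2 × 2 = 2.18
  [4→10]: (0.65+0.05)/2 × 6 = 2.1
  Sum = 7.205 mcg/mL·hr
buccal film tail: 0.05/0.432 = 0.116; AUC_ev,0→∞ = 7.205 + 0.116 = 7.321 mcg/mL·hr
F = (AUC_ev/D_ev)/(AUC_iv/D_iv) = (7.321/15)/(69.07125/10) = 0.488067/6.907125 = 0.0707

F = 0.0707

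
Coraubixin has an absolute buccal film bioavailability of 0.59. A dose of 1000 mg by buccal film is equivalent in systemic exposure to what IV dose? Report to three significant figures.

Systemic exposure from an extravascular dose = F × D_ev, so the equivalent IV dose is F × D_ev.
D_iv = F × D_ev = 0.59 × 1000 = 590 mg

D_iv = 590 mg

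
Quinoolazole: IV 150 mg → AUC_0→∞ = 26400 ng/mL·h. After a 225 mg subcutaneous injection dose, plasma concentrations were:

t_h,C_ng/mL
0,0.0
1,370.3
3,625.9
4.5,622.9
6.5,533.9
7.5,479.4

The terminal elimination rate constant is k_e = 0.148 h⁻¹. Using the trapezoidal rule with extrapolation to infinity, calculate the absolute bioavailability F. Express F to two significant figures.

Trapezoidal AUC_0→7.5 (subcutaneous injection):
  [0→1]: (0.0+370.3)/2 × 1 = 185.15
  [1→3]: (370.3+625.9)/2 × 2 = 996.2
  [3→4.5]: (625.9+622.9)/2 × 1.5 = 936.6
  [4.5→6.5]: (622.9+533.9)/2 × 2 = 1156.8
  [6.5→7.5]: (533.9+479.4)/2 × 1 = 506.65
  Sum = 3781.4 ng/mL·h
Tail: C_last/k_e = 479.4/0.148 = 3239.189
AUC_0→∞ (subcutaneous injection) = 3781.4 + 3239.189 = 7020.589 ng/mL·h
F = (AUC_ev/D_ev)/(AUC_iv/D_iv) = (7020.589/225)/(26400/150) = 31.2026/176 = 0.1773

F = 0.18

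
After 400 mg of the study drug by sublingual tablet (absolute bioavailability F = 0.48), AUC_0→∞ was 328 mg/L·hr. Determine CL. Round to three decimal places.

CL = F × Dose / AUC_0→∞
   = 0.48 × 400 / 328 = 0.585366 L/hr

CL = 0.585 L/hr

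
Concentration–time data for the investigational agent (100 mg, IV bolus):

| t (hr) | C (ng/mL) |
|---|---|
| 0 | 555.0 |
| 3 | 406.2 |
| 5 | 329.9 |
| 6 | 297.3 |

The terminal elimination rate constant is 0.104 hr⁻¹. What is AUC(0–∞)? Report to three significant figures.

Trapezoidal AUC_0→6:
  [0→3]: (555.0+406.2)/2 × 3 = 1441.8
  [3→5]: (406.2+329.9)/2 × 2 = 736.1
  [5→6]: (329.9+297.3)/2 × 1 = 313.6
  Sum = 2491.5 ng/mL·hr
Extrapolated tail: C_last / k_e = 297.3 / 0.104 = 2858.654
AUC_0→∞ = 2491.5 + 2858.654 = 5350.154 ng/mL·hr

AUC = 5350 ng/mL·hr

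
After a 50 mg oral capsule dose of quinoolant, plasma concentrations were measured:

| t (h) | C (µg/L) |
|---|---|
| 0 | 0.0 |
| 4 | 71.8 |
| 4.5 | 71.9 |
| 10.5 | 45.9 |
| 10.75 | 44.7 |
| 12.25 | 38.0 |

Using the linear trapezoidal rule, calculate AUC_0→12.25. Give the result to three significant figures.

Trapezoidal AUC_0→12.25:
  [0→4]: (0.0+71.8)/2 × 4 = 143.6
  [4→4.5]: (71.8+71.9)/2 × 0.5 = 35.925
  [4.5→10.5]: (71.9+45.9)/2 × 6 = 353.4
  [10.5→10.75]: (45.9+44.7)/2 × 0.25 = 11.325
  [10.75→12.25]: (44.7+38.0)/2 × 1.5 = 62.025
  Sum = 606.275 µg/L·h

AUC = 606 µg/L·h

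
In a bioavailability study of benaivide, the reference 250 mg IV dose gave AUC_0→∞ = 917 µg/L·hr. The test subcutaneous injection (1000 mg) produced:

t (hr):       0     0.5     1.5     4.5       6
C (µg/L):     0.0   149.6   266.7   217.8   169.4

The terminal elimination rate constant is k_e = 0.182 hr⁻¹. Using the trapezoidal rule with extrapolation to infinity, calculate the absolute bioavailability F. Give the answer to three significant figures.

F = 0.598

Trapezoidal AUC_0→6 (subcutaneous injection):
  [0→0.5]: (0.0+149.6)/2 × 0.5 = 37.4
  [0.5→1.5]: (149.6+266.7)/2 × 1 = 208.15
  [1.5→4.5]: (266.7+217.8)/2 × 3 = 726.75
  [4.5→6]: (217.8+169.4)/2 × 1.5 = 290.4
  Sum = 1262.7 µg/L·hr
Tail: C_last/k_e = 169.4/0.182 = 930.769
AUC_0→∞ (subcutaneous injection) = 1262.7 + 930.769 = 2193.469 µg/L·hr
F = (AUC_ev/D_ev)/(AUC_iv/D_iv) = (2193.469/1000)/(917/250) = 2.193469/3.668 = 0.5980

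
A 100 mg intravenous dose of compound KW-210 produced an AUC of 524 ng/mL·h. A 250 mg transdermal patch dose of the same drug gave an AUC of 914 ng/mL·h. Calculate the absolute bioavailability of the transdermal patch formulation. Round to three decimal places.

F = 0.698

F = (AUC_ev / D_ev) / (AUC_iv / D_iv)
  = (914/250) / (524/100)
  = 3.656 / 5.24 = 0.6977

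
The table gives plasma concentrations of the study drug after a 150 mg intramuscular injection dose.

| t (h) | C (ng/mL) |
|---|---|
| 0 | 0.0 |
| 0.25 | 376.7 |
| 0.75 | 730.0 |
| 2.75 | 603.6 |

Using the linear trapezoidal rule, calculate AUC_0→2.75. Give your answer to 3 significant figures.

Trapezoidal AUC_0→2.75:
  [0→0.25]: (0.0+376.7)/2 × 0.25 = 47.0875
  [0.25→0.75]: (376.7+730.0)/2 × 0.5 = 276.675
  [0.75→2.75]: (730.0+603.6)/2 × 2 = 1333.6
  Sum = 1657.3625 ng/mL·h

AUC = 1660 ng/mL·h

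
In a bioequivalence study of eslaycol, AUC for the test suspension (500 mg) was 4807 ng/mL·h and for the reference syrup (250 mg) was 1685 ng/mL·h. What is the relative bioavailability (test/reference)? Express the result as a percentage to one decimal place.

F_rel = 142.6%

F_rel = (AUC_test/D_test) / (AUC_ref/D_ref)
      = (4807/500) / (1685/250)
      = 9.614 / 6.74 = 1.4264 = 142.64%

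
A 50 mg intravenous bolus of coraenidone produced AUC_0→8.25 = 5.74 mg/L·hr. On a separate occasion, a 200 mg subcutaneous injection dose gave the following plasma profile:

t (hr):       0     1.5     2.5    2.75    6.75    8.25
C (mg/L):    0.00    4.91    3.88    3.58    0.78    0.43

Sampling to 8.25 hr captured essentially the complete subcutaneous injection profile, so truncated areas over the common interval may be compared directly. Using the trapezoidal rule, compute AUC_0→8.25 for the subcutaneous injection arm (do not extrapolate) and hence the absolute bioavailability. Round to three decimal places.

Trapezoidal AUC_0→8.25 (subcutaneous injection):
  [0→1.5]: (0.00+4.91)/2 × 1.5 = 3.6825
  [1.5→2.5]: (4.91+3.88)/2 × 1 = 4.395
  [2.5→2.75]: (3.88+3.58)/2 × 0.25 = 0.9325
  [2.75→6.75]: (3.58+0.78)/2 × 4 = 8.72
  [6.75→8.25]: (0.78+0.43)/2 × 1.5 = 0.9075
  Sum = 18.6375 mg/L·hr
F = (AUC_ev/D_ev)/(AUC_iv/D_iv) = (18.6375/200)/(5.74/50) = 0.0931875/0.1148 = 0.8117

F = 0.812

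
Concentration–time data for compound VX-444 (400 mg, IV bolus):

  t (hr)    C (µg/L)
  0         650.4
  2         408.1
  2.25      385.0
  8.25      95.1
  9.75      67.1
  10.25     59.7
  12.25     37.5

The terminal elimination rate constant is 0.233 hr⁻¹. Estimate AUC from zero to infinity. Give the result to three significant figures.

AUC = 3010 µg/L·hr

Trapezoidal AUC_0→12.25:
  [0→2]: (650.4+408.1)/2 × 2 = 1058.5
  [2→2.25]: (408.1+385.0)/2 × 0.25 = 99.1375
  [2.25→8.25]: (385.0+95.1)/2 × 6 = 1440.3
  [8.25→9.75]: (95.1+67.1)/2 × 1.5 = 121.65
  [9.75→10.25]: (67.1+59.7)/2 × 0.5 = 31.7
  [10.25→12.25]: (59.7+37.5)/2 × 2 = 97.2
  Sum = 2848.4875 µg/L·hr
Extrapolated tail: C_last / k_e = 37.5 / 0.233 = 160.944
AUC_0→∞ = 2848.4875 + 160.944 = 3009.4315 µg/L·hr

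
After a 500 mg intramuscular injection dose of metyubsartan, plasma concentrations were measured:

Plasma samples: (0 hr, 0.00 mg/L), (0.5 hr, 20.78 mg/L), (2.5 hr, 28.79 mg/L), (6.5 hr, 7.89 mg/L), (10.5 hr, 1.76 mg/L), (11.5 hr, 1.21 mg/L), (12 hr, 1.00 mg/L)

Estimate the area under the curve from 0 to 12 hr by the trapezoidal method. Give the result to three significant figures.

AUC = 149 mg/L·hr

Trapezoidal AUC_0→12:
  [0→0.5]: (0.00+20.78)/2 × 0.5 = 5.195
  [0.5→2.5]: (20.78+28.79)/2 × 2 = 49.57
  [2.5→6.5]: (28.79+7.89)/2 × 4 = 73.36
  [6.5→10.5]: (7.89+1.76)/2 × 4 = 19.3
  [10.5→11.5]: (1.76+1.21)/2 × 1 = 1.485
  [11.5→12]: (1.21+1.00)/2 × 0.5 = 0.5525
  Sum = 149.4625 mg/L·hr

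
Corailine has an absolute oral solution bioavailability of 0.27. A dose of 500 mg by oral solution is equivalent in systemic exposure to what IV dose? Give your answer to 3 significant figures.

D_iv = 135 mg

Systemic exposure from an extravascular dose = F × D_ev, so the equivalent IV dose is F × D_ev.
D_iv = F × D_ev = 0.27 × 500 = 135 mg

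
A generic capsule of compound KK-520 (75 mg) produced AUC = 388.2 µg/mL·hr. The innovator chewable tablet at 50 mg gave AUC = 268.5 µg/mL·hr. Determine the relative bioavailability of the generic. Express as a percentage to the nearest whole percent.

F_rel = 96%

F_rel = (AUC_test/D_test) / (AUC_ref/D_ref)
      = (388.2/75) / (268.5/50)
      = 5.176 / 5.37 = 0.9639 = 96.39%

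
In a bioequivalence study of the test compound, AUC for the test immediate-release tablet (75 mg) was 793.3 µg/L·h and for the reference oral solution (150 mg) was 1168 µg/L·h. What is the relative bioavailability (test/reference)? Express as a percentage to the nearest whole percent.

F_rel = 136%

F_rel = (AUC_test/D_test) / (AUC_ref/D_ref)
      = (793.3/75) / (1168/150)
      = 10.5773 / 7.78667 = 1.3584 = 135.84%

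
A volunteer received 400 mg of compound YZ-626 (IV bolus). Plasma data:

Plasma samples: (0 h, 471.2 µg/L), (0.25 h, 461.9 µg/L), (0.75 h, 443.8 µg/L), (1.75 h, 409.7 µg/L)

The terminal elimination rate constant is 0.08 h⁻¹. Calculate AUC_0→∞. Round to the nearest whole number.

Trapezoidal AUC_0→1.75:
  [0→0.25]: (471.2+461.9)/2 × 0.25 = 116.6375
  [0.25→0.75]: (461.9+443.8)/2 × 0.5 = 226.425
  [0.75→1.75]: (443.8+409.7)/2 × 1 = 426.75
  Sum = 769.8125 µg/L·h
Extrapolated tail: C_last / k_e = 409.7 / 0.08 = 5121.250
AUC_0→∞ = 769.8125 + 5121.250 = 5891.0625 µg/L·h

AUC = 5891 µg/L·h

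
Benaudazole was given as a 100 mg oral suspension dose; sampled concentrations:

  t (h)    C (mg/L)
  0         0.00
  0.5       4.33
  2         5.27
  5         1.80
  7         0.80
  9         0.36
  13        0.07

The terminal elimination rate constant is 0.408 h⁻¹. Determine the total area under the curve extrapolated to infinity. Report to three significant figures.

Trapezoidal AUC_0→13:
  [0→0.5]: (0.00+4.33)/2 × 0.5 = 1.0825
  [0.5→2]: (4.33+5.27)/2 × 1.5 = 7.2
  [2→5]: (5.27+1.80)/2 × 3 = 10.605
  [5→7]: (1.80+0.80)/2 × 2 = 2.6
  [7→9]: (0.80+0.36)/2 × 2 = 1.16
  [9→13]: (0.36+0.07)/2 × 4 = 0.86
  Sum = 23.5075 mg/L·h
Extrapolated tail: C_last / k_e = 0.07 / 0.408 = 0.172
AUC_0→∞ = 23.5075 + 0.172 = 23.6795 mg/L·h

AUC = 23.7 mg/L·h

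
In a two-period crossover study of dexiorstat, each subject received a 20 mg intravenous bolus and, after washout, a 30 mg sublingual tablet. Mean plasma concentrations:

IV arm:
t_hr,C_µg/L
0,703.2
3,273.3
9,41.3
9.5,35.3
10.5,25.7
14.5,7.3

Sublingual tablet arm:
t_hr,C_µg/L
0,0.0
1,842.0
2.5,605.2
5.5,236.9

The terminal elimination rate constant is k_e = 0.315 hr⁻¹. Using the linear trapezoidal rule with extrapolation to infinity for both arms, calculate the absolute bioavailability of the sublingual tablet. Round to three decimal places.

F = 0.922

Trapezoidal AUC_0→14.5 (IV):
  [0→3]: (703.2+273.3)/2 × 3 = 1464.75
  [3→9]: (273.3+41.3)/2 × 6 = 943.8
  [9→9.5]: (41.3+35.3)/2 × 0.5 = 19.15
  [9.5→10.5]: (35.3+25.7)/2 × 1 = 30.5
  [10.5→14.5]: (25.7+7.3)/2 × 4 = 66.0
  Sum = 2524.2 µg/L·hr
IV tail: 7.3/0.315 = 23.175; AUC_iv,0→∞ = 2524.2 + 23.175 = 2547.375 µg/L·hr
Trapezoidal AUC_0→5.5 (sublingual tablet):
  [0→1]: (0.0+842.0)/2 × 1 = 421.0
  [1→2.5]: (842.0+605.2)/2 × 1.5 = 1085.4
  [2.5→5.5]: (605.2+236.9)/2 × 3 = 1263.15
  Sum = 2769.55 µg/L·hr
sublingual tablet tail: 236.9/0.315 = 752.063; AUC_ev,0→∞ = 2769.55 + 752.063 = 3521.613 µg/L·hr
F = (AUC_ev/D_ev)/(AUC_iv/D_iv) = (3521.613/30)/(2547.375/20) = 117.3871/127.36875 = 0.9216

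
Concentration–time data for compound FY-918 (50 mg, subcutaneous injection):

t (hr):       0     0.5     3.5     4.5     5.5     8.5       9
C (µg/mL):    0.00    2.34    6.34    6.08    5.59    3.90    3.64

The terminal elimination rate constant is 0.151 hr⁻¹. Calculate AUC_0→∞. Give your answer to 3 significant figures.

AUC = 65.9 µg/mL·hr

Trapezoidal AUC_0→9:
  [0→0.5]: (0.00+2.34)/2 × 0.5 = 0.585
  [0.5→3.5]: (2.34+6.34)/2 × 3 = 13.02
  [3.5→4.5]: (6.34+6.08)/2 × 1 = 6.21
  [4.5→5.5]: (6.08+5.59)/2 × 1 = 5.835
  [5.5→8.5]: (5.59+3.90)/2 × 3 = 14.235
  [8.5→9]: (3.90+3.64)/2 × 0.5 = 1.885
  Sum = 41.77 µg/mL·hr
Extrapolated tail: C_last / k_e = 3.64 / 0.151 = 24.106
AUC_0→∞ = 41.77 + 24.106 = 65.876 µg/mL·hr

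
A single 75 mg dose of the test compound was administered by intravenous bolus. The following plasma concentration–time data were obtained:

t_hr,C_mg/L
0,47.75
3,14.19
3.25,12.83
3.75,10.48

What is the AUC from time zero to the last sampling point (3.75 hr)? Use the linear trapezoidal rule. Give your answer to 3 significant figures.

Trapezoidal AUC_0→3.75:
  [0→3]: (47.75+14.19)/2 × 3 = 92.91
  [3→3.25]: (14.19+12.83)/2 × 0.25 = 3.3775
  [3.25→3.75]: (12.83+10.48)/2 × 0.5 = 5.8275
  Sum = 102.115 mg/L·hr

AUC = 102 mg/L·hr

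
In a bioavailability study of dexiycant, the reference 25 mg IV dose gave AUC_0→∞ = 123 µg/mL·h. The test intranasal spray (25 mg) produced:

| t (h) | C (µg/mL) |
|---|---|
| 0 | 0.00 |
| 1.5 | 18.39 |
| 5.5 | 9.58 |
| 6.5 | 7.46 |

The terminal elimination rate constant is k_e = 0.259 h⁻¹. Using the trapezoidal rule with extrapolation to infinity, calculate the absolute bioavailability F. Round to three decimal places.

Trapezoidal AUC_0→6.5 (intranasal spray):
  [0→1.5]: (0.00+18.39)/2 × 1.5 = 13.7925
  [1.5→5.5]: (18.39+9.58)/2 × 4 = 55.94
  [5.5→6.5]: (9.58+7.46)/2 × 1 = 8.52
  Sum = 78.2525 µg/mL·h
Tail: C_last/k_e = 7.46/0.259 = 28.803
AUC_0→∞ (intranasal spray) = 78.2525 + 28.803 = 107.0555 µg/mL·h
F = (AUC_ev/D_ev)/(AUC_iv/D_iv) = (107.0555/25)/(123/25) = 4.28222/4.92 = 0.8704

F = 0.870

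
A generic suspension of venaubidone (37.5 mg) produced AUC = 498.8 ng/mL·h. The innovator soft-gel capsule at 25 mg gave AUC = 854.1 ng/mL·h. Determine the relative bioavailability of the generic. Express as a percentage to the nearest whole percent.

F_rel = (AUC_test/D_test) / (AUC_ref/D_ref)
      = (498.8/37.5) / (854.1/25)
      = 13.3013 / 34.164 = 0.3893 = 38.93%

F_rel = 39%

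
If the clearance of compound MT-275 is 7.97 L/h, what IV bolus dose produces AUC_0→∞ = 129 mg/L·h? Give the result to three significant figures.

Dose_iv = CL × AUC_0→∞
     = 7.97 × 129 = 1028.13 mg

Dose = 1030 mg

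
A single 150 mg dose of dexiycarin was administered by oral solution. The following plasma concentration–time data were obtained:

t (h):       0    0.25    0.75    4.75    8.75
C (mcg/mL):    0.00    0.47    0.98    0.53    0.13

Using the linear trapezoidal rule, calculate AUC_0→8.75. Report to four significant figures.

AUC = 4.761 mcg/mL·h

Trapezoidal AUC_0→8.75:
  [0→0.25]: (0.00+0.47)/2 × 0.25 = 0.05875
  [0.25→0.75]: (0.47+0.98)/2 × 0.5 = 0.3625
  [0.75→4.75]: (0.98+0.53)/2 × 4 = 3.02
  [4.75→8.75]: (0.53+0.13)/2 × 4 = 1.32
  Sum = 4.76125 mcg/mL·h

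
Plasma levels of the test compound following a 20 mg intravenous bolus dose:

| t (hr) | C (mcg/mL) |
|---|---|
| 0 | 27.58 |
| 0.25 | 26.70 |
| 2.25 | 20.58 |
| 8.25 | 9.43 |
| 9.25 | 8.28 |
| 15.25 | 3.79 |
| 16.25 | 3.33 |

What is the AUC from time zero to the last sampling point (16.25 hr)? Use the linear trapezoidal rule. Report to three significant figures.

Trapezoidal AUC_0→16.25:
  [0→0.25]: (27.58+26.70)/2 × 0.25 = 6.785
  [0.25→2.25]: (26.70+20.58)/2 × 2 = 47.28
  [2.25→8.25]: (20.58+9.43)/2 × 6 = 90.03
  [8.25→9.25]: (9.43+8.28)/2 × 1 = 8.855
  [9.25→15.25]: (8.28+3.79)/2 × 6 = 36.21
  [15.25→16.25]: (3.79+3.33)/2 × 1 = 3.56
  Sum = 192.72 mcg/mL·hr

AUC = 193 mcg/mL·hr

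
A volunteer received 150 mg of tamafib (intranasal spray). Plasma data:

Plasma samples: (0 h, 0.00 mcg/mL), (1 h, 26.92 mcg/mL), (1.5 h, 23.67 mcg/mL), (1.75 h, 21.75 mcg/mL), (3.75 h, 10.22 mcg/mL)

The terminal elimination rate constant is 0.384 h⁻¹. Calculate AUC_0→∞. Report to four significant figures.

AUC = 90.37 mcg/mL·h

Trapezoidal AUC_0→3.75:
  [0→1]: (0.00+26.92)/2 × 1 = 13.46
  [1→1.5]: (26.92+23.67)/2 × 0.5 = 12.6475
  [1.5→1.75]: (23.67+21.75)/2 × 0.25 = 5.6775
  [1.75→3.75]: (21.75+10.22)/2 × 2 = 31.97
  Sum = 63.755 mcg/mL·h
Extrapolated tail: C_last / k_e = 10.22 / 0.384 = 26.615
AUC_0→∞ = 63.755 + 26.615 = 90.37 mcg/mL·h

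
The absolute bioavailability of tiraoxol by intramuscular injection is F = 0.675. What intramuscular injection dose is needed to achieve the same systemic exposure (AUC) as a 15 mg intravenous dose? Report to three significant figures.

D_intramuscular = 22.2 mg

For equal systemic exposure: F × D_ev = D_iv
D_ev = D_iv / F = 15 / 0.675 = 22.2222 mg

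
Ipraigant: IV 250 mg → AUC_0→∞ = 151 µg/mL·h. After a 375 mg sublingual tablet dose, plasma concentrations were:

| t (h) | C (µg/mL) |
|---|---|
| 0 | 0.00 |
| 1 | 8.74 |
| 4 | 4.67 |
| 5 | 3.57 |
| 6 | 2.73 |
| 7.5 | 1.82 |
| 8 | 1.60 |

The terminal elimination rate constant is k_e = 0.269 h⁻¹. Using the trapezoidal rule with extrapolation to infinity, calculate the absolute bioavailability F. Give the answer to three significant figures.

F = 0.185

Trapezoidal AUC_0→8 (sublingual tablet):
  [0→1]: (0.00+8.74)/2 × 1 = 4.37
  [1→4]: (8.74+4.67)/2 × 3 = 20.115
  [4→5]: (4.67+3.57)/2 × 1 = 4.12
  [5→6]: (3.57+2.73)/2 × 1 = 3.15
  [6→7.5]: (2.73+1.82)/2 × 1.5 = 3.4125
  [7.5→8]: (1.82+1.60)/2 × 0.5 = 0.855
  Sum = 36.0225 µg/mL·h
Tail: C_last/k_e = 1.60/0.269 = 5.948
AUC_0→∞ (sublingual tablet) = 36.0225 + 5.948 = 41.9705 µg/mL·h
F = (AUC_ev/D_ev)/(AUC_iv/D_iv) = (41.9705/375)/(151/250) = 0.111921/0.604 = 0.1853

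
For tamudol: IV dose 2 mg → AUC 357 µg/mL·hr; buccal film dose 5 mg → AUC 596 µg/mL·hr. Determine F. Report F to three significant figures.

F = 0.668

F = (AUC_ev / D_ev) / (AUC_iv / D_iv)
  = (596/5) / (357/2)
  = 119.2 / 178.5 = 0.6678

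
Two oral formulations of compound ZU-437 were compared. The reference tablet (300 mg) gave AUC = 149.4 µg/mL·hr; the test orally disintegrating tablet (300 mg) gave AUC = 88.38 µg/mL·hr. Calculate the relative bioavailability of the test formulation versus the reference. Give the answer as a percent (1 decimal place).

F_rel = 59.2%

F_rel = (AUC_test/D_test) / (AUC_ref/D_ref)
      = (88.38/300) / (149.4/300)
      = 0.2946 / 0.498 = 0.5916 = 59.16%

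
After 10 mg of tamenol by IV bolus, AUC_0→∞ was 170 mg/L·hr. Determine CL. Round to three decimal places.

CL = 0.059 L/hr

CL = Dose_iv / AUC_0→∞
   = 10 / 170 = 0.0588235 L/hr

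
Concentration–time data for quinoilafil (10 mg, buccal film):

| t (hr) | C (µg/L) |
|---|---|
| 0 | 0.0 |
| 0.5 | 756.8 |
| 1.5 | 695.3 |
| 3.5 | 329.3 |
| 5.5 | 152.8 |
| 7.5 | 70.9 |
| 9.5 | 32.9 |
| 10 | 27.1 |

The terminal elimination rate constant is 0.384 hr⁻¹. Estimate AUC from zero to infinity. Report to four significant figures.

AUC = 2835 µg/L·hr

Trapezoidal AUC_0→10:
  [0→0.5]: (0.0+756.8)/2 × 0.5 = 189.2
  [0.5→1.5]: (756.8+695.3)/2 × 1 = 726.05
  [1.5→3.5]: (695.3+329.3)/2 × 2 = 1024.6
  [3.5→5.5]: (329.3+152.8)/2 × 2 = 482.1
  [5.5→7.5]: (152.8+70.9)/2 × 2 = 223.7
  [7.5→9.5]: (70.9+32.9)/2 × 2 = 103.8
  [9.5→10]: (32.9+27.1)/2 × 0.5 = 15.0
  Sum = 2764.45 µg/L·hr
Extrapolated tail: C_last / k_e = 27.1 / 0.384 = 70.573
AUC_0→∞ = 2764.45 + 70.573 = 2835.023 µg/L·hr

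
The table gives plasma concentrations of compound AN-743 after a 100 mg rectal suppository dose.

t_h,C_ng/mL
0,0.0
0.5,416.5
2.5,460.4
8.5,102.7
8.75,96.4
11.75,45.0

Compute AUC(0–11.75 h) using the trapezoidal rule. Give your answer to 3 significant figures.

Trapezoidal AUC_0→11.75:
  [0→0.5]: (0.0+416.5)/2 × 0.5 = 104.125
  [0.5→2.5]: (416.5+460.4)/2 × 2 = 876.9
  [2.5→8.5]: (460.4+102.7)/2 × 6 = 1689.3
  [8.5→8.75]: (102.7+96.4)/2 × 0.25 = 24.8875
  [8.75→11.75]: (96.4+45.0)/2 × 3 = 212.1
  Sum = 2907.3125 ng/mL·h

AUC = 2910 ng/mL·h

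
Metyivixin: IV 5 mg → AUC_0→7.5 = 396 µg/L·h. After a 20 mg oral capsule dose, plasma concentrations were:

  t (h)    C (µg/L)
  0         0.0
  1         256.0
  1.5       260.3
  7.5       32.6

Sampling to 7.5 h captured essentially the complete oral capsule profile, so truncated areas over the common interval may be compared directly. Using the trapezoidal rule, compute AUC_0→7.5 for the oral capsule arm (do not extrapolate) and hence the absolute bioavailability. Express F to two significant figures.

Trapezoidal AUC_0→7.5 (oral capsule):
  [0→1]: (0.0+256.0)/2 × 1 = 128.0
  [1→1.5]: (256.0+260.3)/2 × 0.5 = 129.075
  [1.5→7.5]: (260.3+32.6)/2 × 6 = 878.7
  Sum = 1135.775 µg/L·h
F = (AUC_ev/D_ev)/(AUC_iv/D_iv) = (1135.775/20)/(396/5) = 56.78875/79.2 = 0.7170

F = 0.72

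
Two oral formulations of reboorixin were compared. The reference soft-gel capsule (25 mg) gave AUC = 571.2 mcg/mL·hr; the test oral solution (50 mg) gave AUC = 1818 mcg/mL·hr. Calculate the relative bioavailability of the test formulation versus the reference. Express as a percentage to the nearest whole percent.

F_rel = (AUC_test/D_test) / (AUC_ref/D_ref)
      = (1818/50) / (571.2/25)
      = 36.36 / 22.848 = 1.5914 = 159.14%

F_rel = 159%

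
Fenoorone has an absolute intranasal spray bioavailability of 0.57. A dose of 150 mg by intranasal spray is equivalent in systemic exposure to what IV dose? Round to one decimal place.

Systemic exposure from an extravascular dose = F × D_ev, so the equivalent IV dose is F × D_ev.
D_iv = F × D_ev = 0.57 × 150 = 85.5 mg

D_iv = 85.5 mg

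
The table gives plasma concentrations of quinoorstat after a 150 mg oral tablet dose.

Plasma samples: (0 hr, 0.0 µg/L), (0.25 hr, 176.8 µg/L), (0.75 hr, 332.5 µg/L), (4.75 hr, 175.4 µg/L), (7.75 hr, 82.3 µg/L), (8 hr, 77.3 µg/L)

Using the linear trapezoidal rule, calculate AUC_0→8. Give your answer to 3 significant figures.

Trapezoidal AUC_0→8:
  [0→0.25]: (0.0+176.8)/2 × 0.25 = 22.1
  [0.25→0.75]: (176.8+332.5)/2 × 0.5 = 127.325
  [0.75→4.75]: (332.5+175.4)/2 × 4 = 1015.8
  [4.75→7.75]: (175.4+82.3)/2 × 3 = 386.55
  [7.75→8]: (82.3+77.3)/2 × 0.25 = 19.95
  Sum = 1571.725 µg/L·hr

AUC = 1570 µg/L·hr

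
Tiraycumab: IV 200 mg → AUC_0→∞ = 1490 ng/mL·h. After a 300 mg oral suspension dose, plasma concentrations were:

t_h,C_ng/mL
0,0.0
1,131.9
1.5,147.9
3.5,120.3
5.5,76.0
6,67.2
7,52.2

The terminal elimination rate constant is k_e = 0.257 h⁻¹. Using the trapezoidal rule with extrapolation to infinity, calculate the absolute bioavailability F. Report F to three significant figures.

Trapezoidal AUC_0→7 (oral suspension):
  [0→1]: (0.0+131.9)/2 × 1 = 65.95
  [1→1.5]: (131.9+147.9)/2 × 0.5 = 69.95
  [1.5→3.5]: (147.9+120.3)/2 × 2 = 268.2
  [3.5→5.5]: (120.3+76.0)/2 × 2 = 196.3
  [5.5→6]: (76.0+67.2)/2 × 0.5 = 35.8
  [6→7]: (67.2+52.2)/2 × 1 = 59.7
  Sum = 695.9 ng/mL·h
Tail: C_last/k_e = 52.2/0.257 = 203.113
AUC_0→∞ (oral suspension) = 695.9 + 203.113 = 899.013 ng/mL·h
F = (AUC_ev/D_ev)/(AUC_iv/D_iv) = (899.013/300)/(1490/200) = 2.99671/7.45 = 0.4022

F = 0.402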